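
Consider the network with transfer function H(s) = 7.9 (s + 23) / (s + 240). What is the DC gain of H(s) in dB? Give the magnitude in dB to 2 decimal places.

H(0) = 7.9 × 23 / 240 = 0.75708
20 log₁₀(0.75708) = -2.417 dB

-2.42 dB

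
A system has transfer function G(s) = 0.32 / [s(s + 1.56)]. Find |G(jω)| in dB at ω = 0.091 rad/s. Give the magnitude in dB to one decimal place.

7.0 dB

|j0.091 + 1.56| = √(0.091² + 1.56²) = 1.563
|j0.091| = 0.091
|G(j0.091)| = 0.32 / (1.563 × 0.091) = 2.2503
20 log₁₀(2.2503) = 7.04 dB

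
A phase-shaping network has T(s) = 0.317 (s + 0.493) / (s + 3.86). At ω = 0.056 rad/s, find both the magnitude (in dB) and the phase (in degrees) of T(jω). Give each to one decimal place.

|j0.056 + 0.493| = √(0.056² + 0.493²) = 0.4962
|j0.056 + 3.86| = √(0.056² + 3.86²) = 3.86
|T(j0.056)| = 0.317 × 0.4962 / 3.86 = 0.040743
20 log₁₀(0.040743) = -27.80 dB
∠(j0.056 + 0.493) = arctan(0.056/0.493) = 6.48°
∠(j0.056 + 3.86) = arctan(0.056/3.86) = 0.83°
∠T(j0.056) = 6.48° − 0.83° = 5.65°

|T| = -27.8 dB, ∠T = 5.6 deg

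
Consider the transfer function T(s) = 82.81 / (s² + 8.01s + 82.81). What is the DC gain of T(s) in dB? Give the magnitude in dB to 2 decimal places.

T(0) = 82.81 / 82.81 = 1
20 log₁₀(1) = 0.000 dB

0.00 dB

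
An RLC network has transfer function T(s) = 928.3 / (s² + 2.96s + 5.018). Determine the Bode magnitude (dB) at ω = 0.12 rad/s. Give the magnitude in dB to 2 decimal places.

|(j0.12)² + 2.96(j0.12) + 5.018| = |5.0036 + j0.3552| = 5.016
|T(j0.12)| = 928.3 / 5.016 = 185.06
20 log₁₀(185.06) = 45.346 dB

45.35 dB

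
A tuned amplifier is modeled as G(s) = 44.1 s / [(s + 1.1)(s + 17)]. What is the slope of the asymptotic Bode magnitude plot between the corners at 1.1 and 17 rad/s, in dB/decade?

In this band the factors already past their corner are: 1 differentiator zero, pole at 1.1; net slope = 0 dB/decade.

0 dB/decade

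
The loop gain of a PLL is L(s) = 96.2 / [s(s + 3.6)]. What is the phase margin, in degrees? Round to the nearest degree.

21°

Gain crossover: |L(jω)| = 1 at ω ≈ 9.48 rad/s.
∠L(j9.48) = −90° − arctan(9.48/3.6) ≈ -159.21°
PM = 180° + (-159.21°) = 20.79°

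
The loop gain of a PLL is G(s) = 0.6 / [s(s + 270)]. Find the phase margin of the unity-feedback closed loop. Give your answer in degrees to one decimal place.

Gain crossover: |G(jω)| = 1 at ω ≈ 0.00222 rad/s.
∠G(j0.00222) = −90° − arctan(0.00222/270) ≈ -90.00°
PM = 180° + (-90.00°) = 90.00°

90.0°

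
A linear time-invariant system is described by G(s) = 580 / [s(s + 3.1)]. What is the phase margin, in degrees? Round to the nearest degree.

Gain crossover: |G(jω)| = 1 at ω ≈ 24 rad/sec.
∠G(j24) = −90° − arctan(24/3.1) ≈ -172.64°
PM = 180° + (-172.64°) = 7.36°

7°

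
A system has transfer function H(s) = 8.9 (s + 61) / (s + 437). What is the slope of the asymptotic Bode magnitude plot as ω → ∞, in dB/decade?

0 dB/decade

With 1 zero and 1 pole, the high-frequency asymptotic slope is 20 × (1 − 1) = 0 dB/decade.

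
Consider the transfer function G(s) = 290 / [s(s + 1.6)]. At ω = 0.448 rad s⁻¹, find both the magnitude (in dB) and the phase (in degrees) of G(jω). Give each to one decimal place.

|G| = 51.8 dB, ∠G = -105.6°

|j0.448 + 1.6| = √(0.448² + 1.6²) = 1.662
|j0.448| = 0.448
|G(j0.448)| = 290 / (1.662 × 0.448) = 389.59
20 log₁₀(389.59) = 51.81 dB
∠(j0.448 + 1.6) = arctan(0.448/1.6) = 15.64°
∠(j0.448) = 90.00°
∠G(j0.448) = − (15.64° + 90.00°) = -105.64°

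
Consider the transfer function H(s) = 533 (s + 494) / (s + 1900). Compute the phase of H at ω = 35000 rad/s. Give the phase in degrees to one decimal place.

∠(j35000 + 494) = arctan(35000/494) = 89.19°
∠(j35000 + 1900) = arctan(35000/1900) = 86.89°
∠H(j35000) = 89.19° − 86.89° = 2.30°

2.3°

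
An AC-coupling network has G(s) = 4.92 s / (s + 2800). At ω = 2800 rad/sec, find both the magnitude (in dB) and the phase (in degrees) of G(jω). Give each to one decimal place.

|G| = 10.8 dB, ∠G = 45.0°

|j2800| = 2800
|j2800 + 2800| = √(2800² + 2800²) = 3960
|G(j2800)| = 4.92 × 2800 / 3960 = 3.479
20 log₁₀(3.479) = 10.83 dB
∠(j2800) = 90.00°
∠(j2800 + 2800) = arctan(2800/2800) = 45.00°
∠G(j2800) = 90.00° − 45.00° = 45.00°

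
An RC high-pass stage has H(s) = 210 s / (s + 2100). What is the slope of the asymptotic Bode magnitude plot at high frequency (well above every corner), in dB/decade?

0 dB/decade

With 1 zero and 1 pole, the high-frequency asymptotic slope is 20 × (1 − 1) = 0 dB/decade.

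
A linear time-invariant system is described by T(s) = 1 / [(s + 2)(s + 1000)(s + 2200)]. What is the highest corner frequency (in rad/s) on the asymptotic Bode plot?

Break frequencies occur at each pole and zero magnitude: 2 rad/s, 1000 rad/s, 2200 rad/s.
The highest is 2200 rad/s.

2200 rad/s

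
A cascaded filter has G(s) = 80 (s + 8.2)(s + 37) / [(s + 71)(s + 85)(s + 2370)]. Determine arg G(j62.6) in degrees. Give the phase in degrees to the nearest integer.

63°

∠(j62.6 + 8.2) = arctan(62.6/8.2) = 82.54°
∠(j62.6 + 37) = arctan(62.6/37) = 59.41°
∠(j62.6 + 71) = arctan(62.6/71) = 41.40°
∠(j62.6 + 85) = arctan(62.6/85) = 36.37°
∠(j62.6 + 2370) = arctan(62.6/2370) = 1.51°
∠G(j62.6) = 82.54° + 59.41° − (41.40° + 36.37° + 1.51°) = 62.67°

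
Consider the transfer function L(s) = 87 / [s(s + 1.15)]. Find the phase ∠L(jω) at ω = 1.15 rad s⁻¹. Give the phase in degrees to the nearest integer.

∠(j1.15 + 1.15) = arctan(1.15/1.15) = 45.00°
∠(j1.15) = 90.00°
∠L(j1.15) = − (45.00° + 90.00°) = -135.00°

-135 deg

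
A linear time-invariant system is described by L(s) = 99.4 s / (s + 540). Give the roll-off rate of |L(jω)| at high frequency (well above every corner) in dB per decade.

0 dB/decade

With 1 zero and 1 pole, the high-frequency asymptotic slope is 20 × (1 − 1) = 0 dB/decade.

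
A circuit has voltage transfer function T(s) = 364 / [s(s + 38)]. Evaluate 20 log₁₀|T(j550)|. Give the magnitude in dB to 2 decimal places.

|j550 + 38| = √(550² + 38²) = 551.3
|j550| = 550
|T(j550)| = 364 / (551.3 × 550) = 0.0012004
20 log₁₀(0.0012004) = -58.413 dB

-58.41 dB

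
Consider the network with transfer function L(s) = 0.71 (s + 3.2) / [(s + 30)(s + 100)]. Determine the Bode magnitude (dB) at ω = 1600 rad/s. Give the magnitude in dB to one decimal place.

|j1600 + 3.2| = √(1600² + 3.2²) = 1600
|j1600 + 30| = √(1600² + 30²) = 1600
|j1600 + 100| = √(1600² + 100²) = 1603
|L(j1600)| = 0.71 × 1600 / (1600 × 1603) = 0.00044281
20 log₁₀(0.00044281) = -67.08 dB

-67.1 dB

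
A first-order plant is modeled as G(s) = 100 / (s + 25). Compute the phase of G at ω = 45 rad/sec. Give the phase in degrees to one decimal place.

∠(j45 + 25) = arctan(45/25) = 60.95°
∠G(j45) = −60.95° = -60.95°

-60.9 deg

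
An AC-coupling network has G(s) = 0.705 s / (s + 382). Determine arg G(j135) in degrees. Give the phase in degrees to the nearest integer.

71°

∠(j135) = 90.00°
∠(j135 + 382) = arctan(135/382) = 19.46°
∠G(j135) = 90.00° − 19.46° = 70.54°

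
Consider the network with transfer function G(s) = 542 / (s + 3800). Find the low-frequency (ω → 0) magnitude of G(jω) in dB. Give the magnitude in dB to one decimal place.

G(0) = 542 / 3800 = 0.14263
20 log₁₀(0.14263) = -16.92 dB

-16.9 dB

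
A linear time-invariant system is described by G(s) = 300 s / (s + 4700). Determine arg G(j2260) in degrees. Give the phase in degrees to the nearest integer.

∠(j2260) = 90.00°
∠(j2260 + 4700) = arctan(2260/4700) = 25.68°
∠G(j2260) = 90.00° − 25.68° = 64.32°

64 deg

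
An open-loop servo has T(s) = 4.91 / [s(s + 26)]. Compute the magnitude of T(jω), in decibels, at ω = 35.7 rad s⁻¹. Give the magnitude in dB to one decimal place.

|j35.7 + 26| = √(35.7² + 26²) = 44.16
|j35.7| = 35.7
|T(j35.7)| = 4.91 / (44.16 × 35.7) = 0.0031142
20 log₁₀(0.0031142) = -50.13 dB

-50.1 dB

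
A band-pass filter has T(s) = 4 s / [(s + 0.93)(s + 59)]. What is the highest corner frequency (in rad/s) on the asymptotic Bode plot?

Break frequencies occur at each pole and zero magnitude: 0.93 rad/s, 59 rad/s.
The highest is 59 rad/s.

59 rad/s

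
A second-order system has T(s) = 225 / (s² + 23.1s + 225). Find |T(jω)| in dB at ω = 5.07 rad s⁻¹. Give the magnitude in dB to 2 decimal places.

-0.23 dB

|(j5.07)² + 23.1(j5.07) + 225| = |199.3 + j117.12| = 231.2
|T(j5.07)| = 225 / 231.2 = 0.97335
20 log₁₀(0.97335) = -0.235 dB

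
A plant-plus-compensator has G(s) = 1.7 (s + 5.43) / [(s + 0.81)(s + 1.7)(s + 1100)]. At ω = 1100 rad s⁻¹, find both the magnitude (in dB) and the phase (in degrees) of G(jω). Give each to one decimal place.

|G| = -120.1 dB, ∠G = -135.2 deg

|j1100 + 5.43| = √(1100² + 5.43²) = 1100
|j1100 + 0.81| = √(1100² + 0.81²) = 1100
|j1100 + 1.7| = √(1100² + 1.7²) = 1100
|j1100 + 1100| = √(1100² + 1100²) = 1556
|G(j1100)| = 1.7 × 1100 / (1100 × 1100 × 1556) = 9.9347e-07
20 log₁₀(9.9347e-07) = -120.06 dB
∠(j1100 + 5.43) = arctan(1100/5.43) = 89.72°
∠(j1100 + 0.81) = arctan(1100/0.81) = 89.96°
∠(j1100 + 1.7) = arctan(1100/1.7) = 89.91°
∠(j1100 + 1100) = arctan(1100/1100) = 45.00°
∠G(j1100) = 89.72° − (89.96° + 89.91° + 45.00°) = -135.15°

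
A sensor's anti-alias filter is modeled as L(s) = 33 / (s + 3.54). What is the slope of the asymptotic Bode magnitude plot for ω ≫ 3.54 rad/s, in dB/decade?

With 0 zeros and 1 pole, the high-frequency asymptotic slope is 20 × (0 − 1) = -20 dB/decade.

-20 dB/decade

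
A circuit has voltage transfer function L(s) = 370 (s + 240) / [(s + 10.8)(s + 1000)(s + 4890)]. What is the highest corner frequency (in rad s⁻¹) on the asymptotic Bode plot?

4890 rad s⁻¹

Break frequencies occur at each pole and zero magnitude: 10.8 rad s⁻¹, 240 rad s⁻¹, 1000 rad s⁻¹, 4890 rad s⁻¹.
The highest is 4890 rad s⁻¹.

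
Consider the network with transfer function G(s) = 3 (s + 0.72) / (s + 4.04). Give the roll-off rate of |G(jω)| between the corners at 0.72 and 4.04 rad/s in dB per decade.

20 dB/decade

In this band the factors already past their corner are: zero at 0.72; net slope = 20 dB/decade.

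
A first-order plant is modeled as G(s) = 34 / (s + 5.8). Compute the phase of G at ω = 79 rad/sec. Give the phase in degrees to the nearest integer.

∠(j79 + 5.8) = arctan(79/5.8) = 85.80°
∠G(j79) = −85.80° = -85.80°

-86°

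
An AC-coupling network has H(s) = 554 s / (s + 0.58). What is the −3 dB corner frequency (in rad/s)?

0.58 rad/s

For a single-pole high-pass, the −3 dB point is at the pole: ω = 0.58 rad/s.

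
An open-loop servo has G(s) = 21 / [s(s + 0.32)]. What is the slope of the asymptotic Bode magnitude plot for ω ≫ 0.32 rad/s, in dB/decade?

With 0 zeros and 2 poles, the high-frequency asymptotic slope is 20 × (0 − 2) = -40 dB/decade.

-40 dB/decade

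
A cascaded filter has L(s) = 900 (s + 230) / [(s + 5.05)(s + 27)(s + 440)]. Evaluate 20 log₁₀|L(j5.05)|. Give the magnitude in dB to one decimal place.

|j5.05 + 230| = √(5.05² + 230²) = 230.1
|j5.05 + 5.05| = √(5.05² + 5.05²) = 7.142
|j5.05 + 27| = √(5.05² + 27²) = 27.47
|j5.05 + 440| = √(5.05² + 440²) = 440
|L(j5.05)| = 900 × 230.1 / (7.142 × 27.47 × 440) = 2.3986
20 log₁₀(2.3986) = 7.60 dB

7.6 dB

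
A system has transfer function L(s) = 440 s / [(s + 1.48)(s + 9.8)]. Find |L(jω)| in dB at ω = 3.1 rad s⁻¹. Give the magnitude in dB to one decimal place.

|j3.1| = 3.1
|j3.1 + 1.48| = √(3.1² + 1.48²) = 3.435
|j3.1 + 9.8| = √(3.1² + 9.8²) = 10.28
|L(j3.1)| = 440 × 3.1 / (3.435 × 10.28) = 38.631
20 log₁₀(38.631) = 31.74 dB

31.7 dB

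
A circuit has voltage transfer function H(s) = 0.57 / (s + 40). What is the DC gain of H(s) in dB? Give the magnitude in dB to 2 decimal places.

-36.92 dB

H(0) = 0.57 / 40 = 0.01425
20 log₁₀(0.01425) = -36.924 dB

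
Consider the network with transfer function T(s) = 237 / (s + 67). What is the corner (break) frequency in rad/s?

67 rad/s

The single real pole at s = −67 gives a corner at ω = 67 rad/s.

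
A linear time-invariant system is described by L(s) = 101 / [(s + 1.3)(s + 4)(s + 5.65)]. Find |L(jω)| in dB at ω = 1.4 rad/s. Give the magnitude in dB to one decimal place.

6.6 dB

|j1.4 + 1.3| = √(1.4² + 1.3²) = 1.91
|j1.4 + 4| = √(1.4² + 4²) = 4.238
|j1.4 + 5.65| = √(1.4² + 5.65²) = 5.821
|L(j1.4)| = 101 / (1.91 × 4.238 × 5.821) = 2.1431
20 log₁₀(2.1431) = 6.62 dB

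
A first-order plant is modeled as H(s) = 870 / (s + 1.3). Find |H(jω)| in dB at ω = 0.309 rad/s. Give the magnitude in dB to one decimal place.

|j0.309 + 1.3| = √(0.309² + 1.3²) = 1.336
|H(j0.309)| = 870 / 1.336 = 651.09
20 log₁₀(651.09) = 56.27 dB

56.3 dB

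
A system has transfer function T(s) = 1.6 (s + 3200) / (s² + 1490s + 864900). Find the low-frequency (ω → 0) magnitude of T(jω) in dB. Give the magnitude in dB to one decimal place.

-44.6 dB

T(0) = 1.6 × 3200 / 864900 = 0.0059198
20 log₁₀(0.0059198) = -44.55 dB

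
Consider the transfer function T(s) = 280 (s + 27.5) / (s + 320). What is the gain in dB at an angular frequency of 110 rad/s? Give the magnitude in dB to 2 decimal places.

|j110 + 27.5| = √(110² + 27.5²) = 113.4
|j110 + 320| = √(110² + 320²) = 338.4
|T(j110)| = 280 × 113.4 / 338.4 = 93.824
20 log₁₀(93.824) = 39.446 dB

39.45 dB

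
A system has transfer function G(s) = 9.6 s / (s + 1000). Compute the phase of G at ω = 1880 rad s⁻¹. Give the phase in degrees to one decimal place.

∠(j1880) = 90.00°
∠(j1880 + 1000) = arctan(1880/1000) = 61.99°
∠G(j1880) = 90.00° − 61.99° = 28.01°

28.0°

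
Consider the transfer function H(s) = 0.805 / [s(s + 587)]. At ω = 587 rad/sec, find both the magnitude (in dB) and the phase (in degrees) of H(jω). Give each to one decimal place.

|H| = -115.6 dB, ∠H = -135.0°

|j587 + 587| = √(587² + 587²) = 830.1
|j587| = 587
|H(j587)| = 0.805 / (830.1 × 587) = 1.652e-06
20 log₁₀(1.652e-06) = -115.64 dB
∠(j587 + 587) = arctan(587/587) = 45.00°
∠(j587) = 90.00°
∠H(j587) = − (45.00° + 90.00°) = -135.00°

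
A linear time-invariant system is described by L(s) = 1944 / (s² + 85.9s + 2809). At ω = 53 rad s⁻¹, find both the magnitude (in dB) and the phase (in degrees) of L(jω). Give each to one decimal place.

|(j53)² + 85.9(j53) + 2809| = |0 + j4552.7| = 4553
|L(j53)| = 1944 / 4553 = 0.427
20 log₁₀(0.427) = -7.39 dB
∠[(j53)² + 85.9(j53) + 2809] = ∠[0 + j4552.7] = 90.00°
∠L(j53) = −90.00° = -90.00°

|L| = -7.4 dB, ∠L = -90.0°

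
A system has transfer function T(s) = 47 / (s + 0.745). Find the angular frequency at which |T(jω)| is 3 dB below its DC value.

0.745 rad/s

For a single-pole low-pass, the −3 dB point is at the pole: ω = 0.745 rad/s.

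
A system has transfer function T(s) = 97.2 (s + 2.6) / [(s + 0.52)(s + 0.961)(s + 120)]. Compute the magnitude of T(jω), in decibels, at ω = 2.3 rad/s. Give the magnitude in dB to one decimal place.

|j2.3 + 2.6| = √(2.3² + 2.6²) = 3.471
|j2.3 + 0.52| = √(2.3² + 0.52²) = 2.358
|j2.3 + 0.961| = √(2.3² + 0.961²) = 2.493
|j2.3 + 120| = √(2.3² + 120²) = 120
|T(j2.3)| = 97.2 × 3.471 / (2.358 × 2.493 × 120) = 0.47827
20 log₁₀(0.47827) = -6.41 dB

-6.4 dB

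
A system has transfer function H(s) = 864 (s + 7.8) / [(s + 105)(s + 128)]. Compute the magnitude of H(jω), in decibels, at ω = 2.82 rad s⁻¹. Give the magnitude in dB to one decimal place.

-5.5 dB

|j2.82 + 7.8| = √(2.82² + 7.8²) = 8.294
|j2.82 + 105| = √(2.82² + 105²) = 105
|j2.82 + 128| = √(2.82² + 128²) = 128
|H(j2.82)| = 864 × 8.294 / (105 × 128) = 0.53287
20 log₁₀(0.53287) = -5.47 dB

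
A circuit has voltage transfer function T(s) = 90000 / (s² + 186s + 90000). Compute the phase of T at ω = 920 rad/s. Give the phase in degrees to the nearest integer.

-167°

∠[(j920)² + 186(j920) + 90000] = ∠[-7.564e+05 + j1.7112e+05] = 167.25°
∠T(j920) = −167.25° = -167.25°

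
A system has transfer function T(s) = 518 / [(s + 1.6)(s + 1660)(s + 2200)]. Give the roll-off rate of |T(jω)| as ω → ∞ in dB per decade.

-60 dB/decade

With 0 zeros and 3 poles, the high-frequency asymptotic slope is 20 × (0 − 3) = -60 dB/decade.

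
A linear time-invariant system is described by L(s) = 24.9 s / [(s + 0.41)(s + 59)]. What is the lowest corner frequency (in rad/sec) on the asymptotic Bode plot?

0.41 rad/sec

Break frequencies occur at each pole and zero magnitude: 0.41 rad/sec, 59 rad/sec.
The lowest is 0.41 rad/sec.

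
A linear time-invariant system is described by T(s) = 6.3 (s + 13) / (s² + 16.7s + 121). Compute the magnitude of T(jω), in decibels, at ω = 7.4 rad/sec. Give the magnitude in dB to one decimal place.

-3.5 dB

|j7.4 + 13| = √(7.4² + 13²) = 14.96
|(j7.4)² + 16.7(j7.4) + 121| = |66.24 + j123.58| = 140.2
|T(j7.4)| = 6.3 × 14.96 / 140.2 = 0.67211
20 log₁₀(0.67211) = -3.45 dB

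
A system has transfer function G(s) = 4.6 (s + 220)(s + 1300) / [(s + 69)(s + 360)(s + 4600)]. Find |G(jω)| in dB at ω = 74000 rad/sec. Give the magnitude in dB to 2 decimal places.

|j74000 + 220| = √(74000² + 220²) = 7.4e+04
|j74000 + 1300| = √(74000² + 1300²) = 7.401e+04
|j74000 + 69| = √(74000² + 69²) = 7.4e+04
|j74000 + 360| = √(74000² + 360²) = 7.4e+04
|j74000 + 4600| = √(74000² + 4600²) = 7.414e+04
|G(j74000)| = 4.6 × 7.4e+04 × 7.401e+04 / (7.4e+04 × 7.4e+04 × 7.414e+04) = 6.2051e-05
20 log₁₀(6.2051e-05) = -84.145 dB

-84.14 dB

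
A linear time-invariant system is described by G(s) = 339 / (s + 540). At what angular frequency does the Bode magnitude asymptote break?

The single real pole at s = −540 gives a corner at ω = 540 rad/sec.

540 rad/sec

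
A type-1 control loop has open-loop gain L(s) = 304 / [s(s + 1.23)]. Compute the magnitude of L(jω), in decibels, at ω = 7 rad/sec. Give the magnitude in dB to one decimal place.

15.7 dB

|j7 + 1.23| = √(7² + 1.23²) = 7.107
|j7| = 7
|L(j7)| = 304 / (7.107 × 7) = 6.1105
20 log₁₀(6.1105) = 15.72 dB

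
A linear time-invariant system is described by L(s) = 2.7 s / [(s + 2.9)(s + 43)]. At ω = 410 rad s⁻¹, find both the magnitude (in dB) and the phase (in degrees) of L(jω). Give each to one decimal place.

|j410| = 410
|j410 + 2.9| = √(410² + 2.9²) = 410
|j410 + 43| = √(410² + 43²) = 412.2
|L(j410)| = 2.7 × 410 / (410 × 412.2) = 0.0065493
20 log₁₀(0.0065493) = -43.68 dB
∠(j410) = 90.00°
∠(j410 + 2.9) = arctan(410/2.9) = 89.59°
∠(j410 + 43) = arctan(410/43) = 84.01°
∠L(j410) = 90.00° − (89.59° + 84.01°) = -83.61°

|L| = -43.7 dB, ∠L = -83.6°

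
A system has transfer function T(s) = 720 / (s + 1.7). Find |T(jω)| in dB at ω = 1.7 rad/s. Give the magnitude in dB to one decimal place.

49.5 dB

|j1.7 + 1.7| = √(1.7² + 1.7²) = 2.404
|T(j1.7)| = 720 / 2.404 = 299.48
20 log₁₀(299.48) = 49.53 dB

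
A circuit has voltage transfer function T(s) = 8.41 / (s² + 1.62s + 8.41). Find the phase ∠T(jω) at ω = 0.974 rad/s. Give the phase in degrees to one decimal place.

-11.9°

∠[(j0.974)² + 1.62(j0.974) + 8.41] = ∠[7.4613 + j1.5779] = 11.94°
∠T(j0.974) = −11.94° = -11.94°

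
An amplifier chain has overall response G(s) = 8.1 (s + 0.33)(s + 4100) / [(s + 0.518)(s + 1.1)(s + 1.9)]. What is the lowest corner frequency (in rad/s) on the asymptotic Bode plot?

Break frequencies occur at each pole and zero magnitude: 0.33 rad/s, 0.518 rad/s, 1.1 rad/s, 1.9 rad/s, 4100 rad/s.
The lowest is 0.33 rad/s.

0.33 rad/s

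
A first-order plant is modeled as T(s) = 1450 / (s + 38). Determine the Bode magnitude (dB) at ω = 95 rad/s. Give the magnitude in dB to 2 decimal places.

|j95 + 38| = √(95² + 38²) = 102.3
|T(j95)| = 1450 / 102.3 = 14.171
20 log₁₀(14.171) = 23.028 dB

23.03 dB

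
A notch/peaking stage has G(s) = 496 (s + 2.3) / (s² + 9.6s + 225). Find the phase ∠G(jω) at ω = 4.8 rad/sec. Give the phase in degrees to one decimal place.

51.5 deg

∠(j4.8 + 2.3) = arctan(4.8/2.3) = 64.40°
∠[(j4.8)² + 9.6(j4.8) + 225] = ∠[201.96 + j46.08] = 12.85°
∠G(j4.8) = 64.40° − 12.85° = 51.54°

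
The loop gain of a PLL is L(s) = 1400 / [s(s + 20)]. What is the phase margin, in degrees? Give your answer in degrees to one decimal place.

Gain crossover: |L(jω)| = 1 at ω ≈ 34.8 rad/s.
∠L(j34.8) = −90° − arctan(34.8/20) ≈ -150.15°
PM = 180° + (-150.15°) = 29.85°

29.9°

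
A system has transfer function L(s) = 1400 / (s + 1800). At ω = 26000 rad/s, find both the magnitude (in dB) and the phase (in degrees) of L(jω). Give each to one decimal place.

|L| = -25.4 dB, ∠L = -86.0°

|j26000 + 1800| = √(26000² + 1800²) = 2.606e+04
|L(j26000)| = 1400 / 2.606e+04 = 0.053718
20 log₁₀(0.053718) = -25.40 dB
∠(j26000 + 1800) = arctan(26000/1800) = 86.04°
∠L(j26000) = −86.04° = -86.04°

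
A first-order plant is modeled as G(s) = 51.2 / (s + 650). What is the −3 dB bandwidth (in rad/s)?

For a single-pole low-pass, the −3 dB point is at the pole: ω = 650 rad/s.

650 rad/s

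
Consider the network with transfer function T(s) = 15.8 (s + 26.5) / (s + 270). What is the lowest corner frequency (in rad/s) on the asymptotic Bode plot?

Break frequencies occur at each pole and zero magnitude: 26.5 rad/s, 270 rad/s.
The lowest is 26.5 rad/s.

26.5 rad/s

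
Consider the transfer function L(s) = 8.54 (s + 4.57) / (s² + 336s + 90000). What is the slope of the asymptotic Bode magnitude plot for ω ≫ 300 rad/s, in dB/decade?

-20 dB/decade

With 1 zero and 2 poles, the high-frequency asymptotic slope is 20 × (1 − 2) = -20 dB/decade.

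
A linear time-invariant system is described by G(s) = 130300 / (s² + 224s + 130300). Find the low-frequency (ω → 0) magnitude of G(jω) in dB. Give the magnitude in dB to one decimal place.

G(0) = 130300 / 130300 = 1
20 log₁₀(1) = 0.00 dB

0.0 dB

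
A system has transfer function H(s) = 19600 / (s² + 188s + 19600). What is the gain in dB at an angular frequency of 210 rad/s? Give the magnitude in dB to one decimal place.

-7.5 dB

|(j210)² + 188(j210) + 19600| = |-24500 + j39480| = 4.646e+04
|H(j210)| = 19600 / 4.646e+04 = 0.42183
20 log₁₀(0.42183) = -7.50 dB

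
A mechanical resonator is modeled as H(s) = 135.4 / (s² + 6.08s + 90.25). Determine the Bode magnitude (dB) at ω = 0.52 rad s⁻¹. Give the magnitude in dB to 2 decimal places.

3.54 dB

|(j0.52)² + 6.08(j0.52) + 90.25| = |89.98 + j3.1616| = 90.04
|H(j0.52)| = 135.4 / 90.04 = 1.5039
20 log₁₀(1.5039) = 3.544 dB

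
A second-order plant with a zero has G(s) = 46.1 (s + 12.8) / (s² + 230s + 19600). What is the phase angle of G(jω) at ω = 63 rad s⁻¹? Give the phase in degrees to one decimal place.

∠(j63 + 12.8) = arctan(63/12.8) = 78.52°
∠[(j63)² + 230(j63) + 19600] = ∠[15631 + j14490] = 42.83°
∠G(j63) = 78.52° − 42.83° = 35.68°

35.7°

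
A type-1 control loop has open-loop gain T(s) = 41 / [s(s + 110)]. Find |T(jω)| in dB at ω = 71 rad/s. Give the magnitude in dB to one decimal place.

-47.1 dB

|j71 + 110| = √(71² + 110²) = 130.9
|j71| = 71
|T(j71)| = 41 / (130.9 × 71) = 0.0044107
20 log₁₀(0.0044107) = -47.11 dB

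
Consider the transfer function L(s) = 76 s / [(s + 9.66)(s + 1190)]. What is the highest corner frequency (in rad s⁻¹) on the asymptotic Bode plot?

1190 rad s⁻¹

Break frequencies occur at each pole and zero magnitude: 9.66 rad s⁻¹, 1190 rad s⁻¹.
The highest is 1190 rad s⁻¹.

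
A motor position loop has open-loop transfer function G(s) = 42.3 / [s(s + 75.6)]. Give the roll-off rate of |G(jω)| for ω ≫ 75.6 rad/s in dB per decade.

With 0 zeros and 2 poles, the high-frequency asymptotic slope is 20 × (0 − 2) = -40 dB/decade.

-40 dB/decade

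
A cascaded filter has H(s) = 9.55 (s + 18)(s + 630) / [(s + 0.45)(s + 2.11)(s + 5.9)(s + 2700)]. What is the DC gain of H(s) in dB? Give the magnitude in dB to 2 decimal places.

H(0) = 9.55 × 18 × 630 / (0.45 × 2.11 × 5.9 × 2700) = 7.1599
20 log₁₀(7.1599) = 17.098 dB

17.10 dB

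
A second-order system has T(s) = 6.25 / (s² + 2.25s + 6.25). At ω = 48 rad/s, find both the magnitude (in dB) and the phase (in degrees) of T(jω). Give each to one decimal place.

|T| = -51.3 dB, ∠T = -177.3 deg

|(j48)² + 2.25(j48) + 6.25| = |-2297.8 + j108| = 2300
|T(j48)| = 6.25 / 2300 = 0.0027171
20 log₁₀(0.0027171) = -51.32 dB
∠[(j48)² + 2.25(j48) + 6.25] = ∠[-2297.8 + j108] = 177.31°
∠T(j48) = −177.31° = -177.31°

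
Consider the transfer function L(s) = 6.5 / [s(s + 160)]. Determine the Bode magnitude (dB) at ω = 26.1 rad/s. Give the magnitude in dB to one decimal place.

|j26.1 + 160| = √(26.1² + 160²) = 162.1
|j26.1| = 26.1
|L(j26.1)| = 6.5 / (162.1 × 26.1) = 0.0015362
20 log₁₀(0.0015362) = -56.27 dB

-56.3 dB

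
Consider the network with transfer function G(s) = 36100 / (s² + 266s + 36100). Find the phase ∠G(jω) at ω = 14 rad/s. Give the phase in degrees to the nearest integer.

∠[(j14)² + 266(j14) + 36100] = ∠[35904 + j3724] = 5.92°
∠G(j14) = −5.92° = -5.92°

-6°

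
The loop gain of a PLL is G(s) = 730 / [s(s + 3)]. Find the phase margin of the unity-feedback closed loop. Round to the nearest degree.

6°

Gain crossover: |G(jω)| = 1 at ω ≈ 26.9 rad/sec.
∠G(j26.9) = −90° − arctan(26.9/3) ≈ -173.64°
PM = 180° + (-173.64°) = 6.36°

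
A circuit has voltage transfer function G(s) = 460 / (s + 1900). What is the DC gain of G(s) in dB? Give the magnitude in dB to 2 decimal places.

G(0) = 460 / 1900 = 0.24211
20 log₁₀(0.24211) = -12.320 dB

-12.32 dB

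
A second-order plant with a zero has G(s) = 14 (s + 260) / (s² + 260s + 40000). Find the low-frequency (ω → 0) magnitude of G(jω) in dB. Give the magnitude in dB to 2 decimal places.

G(0) = 14 × 260 / 40000 = 0.091
20 log₁₀(0.091) = -20.819 dB

-20.82 dB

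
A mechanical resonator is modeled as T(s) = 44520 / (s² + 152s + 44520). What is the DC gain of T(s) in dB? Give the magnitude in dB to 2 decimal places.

0.00 dB

T(0) = 44520 / 44520 = 1
20 log₁₀(1) = 0.000 dB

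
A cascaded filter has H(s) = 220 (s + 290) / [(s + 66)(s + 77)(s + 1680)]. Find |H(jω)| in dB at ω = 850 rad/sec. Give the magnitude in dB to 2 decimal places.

-76.82 dB

|j850 + 290| = √(850² + 290²) = 898.1
|j850 + 66| = √(850² + 66²) = 852.6
|j850 + 77| = √(850² + 77²) = 853.5
|j850 + 1680| = √(850² + 1680²) = 1883
|H(j850)| = 220 × 898.1 / (852.6 × 853.5 × 1883) = 0.00014422
20 log₁₀(0.00014422) = -76.819 dB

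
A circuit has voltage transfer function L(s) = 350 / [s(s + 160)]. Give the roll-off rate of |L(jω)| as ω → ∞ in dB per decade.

-40 dB/decade

With 0 zeros and 2 poles, the high-frequency asymptotic slope is 20 × (0 − 2) = -40 dB/decade.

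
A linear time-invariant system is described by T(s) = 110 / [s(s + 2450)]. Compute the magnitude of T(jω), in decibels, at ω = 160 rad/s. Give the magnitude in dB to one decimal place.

-71.1 dB

|j160 + 2450| = √(160² + 2450²) = 2455
|j160| = 160
|T(j160)| = 110 / (2455 × 160) = 0.00028002
20 log₁₀(0.00028002) = -71.06 dB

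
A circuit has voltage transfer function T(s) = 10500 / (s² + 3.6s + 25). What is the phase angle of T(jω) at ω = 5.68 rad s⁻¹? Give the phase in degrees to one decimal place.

-109.6°

∠[(j5.68)² + 3.6(j5.68) + 25] = ∠[-7.2624 + j20.448] = 109.55°
∠T(j5.68) = −109.55° = -109.55°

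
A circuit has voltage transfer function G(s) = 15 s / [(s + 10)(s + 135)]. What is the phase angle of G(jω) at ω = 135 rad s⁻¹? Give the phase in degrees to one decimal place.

-40.8°

∠(j135) = 90.00°
∠(j135 + 10) = arctan(135/10) = 85.76°
∠(j135 + 135) = arctan(135/135) = 45.00°
∠G(j135) = 90.00° − (85.76° + 45.00°) = -40.76°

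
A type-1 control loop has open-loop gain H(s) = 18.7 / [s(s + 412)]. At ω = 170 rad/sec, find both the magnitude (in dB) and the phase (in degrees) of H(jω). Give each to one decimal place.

|H| = -72.2 dB, ∠H = -112.4°

|j170 + 412| = √(170² + 412²) = 445.7
|j170| = 170
|H(j170)| = 18.7 / (445.7 × 170) = 0.00024681
20 log₁₀(0.00024681) = -72.15 dB
∠(j170 + 412) = arctan(170/412) = 22.42°
∠(j170) = 90.00°
∠H(j170) = − (22.42° + 90.00°) = -112.42°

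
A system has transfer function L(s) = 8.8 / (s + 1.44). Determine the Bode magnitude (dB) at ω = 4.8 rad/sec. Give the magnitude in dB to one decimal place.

|j4.8 + 1.44| = √(4.8² + 1.44²) = 5.011
|L(j4.8)| = 8.8 / 5.011 = 1.756
20 log₁₀(1.756) = 4.89 dB

4.9 dB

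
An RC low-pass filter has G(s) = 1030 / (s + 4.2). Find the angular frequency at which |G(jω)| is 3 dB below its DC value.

4.2 rad s⁻¹

For a single-pole low-pass, the −3 dB point is at the pole: ω = 4.2 rad s⁻¹.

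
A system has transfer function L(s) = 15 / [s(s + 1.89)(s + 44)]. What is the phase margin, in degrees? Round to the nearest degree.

Gain crossover: |L(jω)| = 1 at ω ≈ 0.18 rad s⁻¹.
∠L(j0.18) = −90° − arctan(0.18/1.89) − arctan(0.18/44) ≈ -95.66°
PM = 180° + (-95.66°) = 84.34°

84°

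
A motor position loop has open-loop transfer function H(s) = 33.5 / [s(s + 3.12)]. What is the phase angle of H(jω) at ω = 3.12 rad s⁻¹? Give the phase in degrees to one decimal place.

-135.0 deg

∠(j3.12 + 3.12) = arctan(3.12/3.12) = 45.00°
∠(j3.12) = 90.00°
∠H(j3.12) = − (45.00° + 90.00°) = -135.00°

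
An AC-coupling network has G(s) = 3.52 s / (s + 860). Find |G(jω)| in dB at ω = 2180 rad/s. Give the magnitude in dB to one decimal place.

10.3 dB

|j2180| = 2180
|j2180 + 860| = √(2180² + 860²) = 2344
|G(j2180)| = 3.52 × 2180 / 2344 = 3.2744
20 log₁₀(3.2744) = 10.30 dB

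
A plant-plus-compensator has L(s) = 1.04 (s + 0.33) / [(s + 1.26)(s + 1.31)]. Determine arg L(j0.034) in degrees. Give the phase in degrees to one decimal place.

∠(j0.034 + 0.33) = arctan(0.034/0.33) = 5.88°
∠(j0.034 + 1.26) = arctan(0.034/1.26) = 1.55°
∠(j0.034 + 1.31) = arctan(0.034/1.31) = 1.49°
∠L(j0.034) = 5.88° − (1.55° + 1.49°) = 2.85°

2.9°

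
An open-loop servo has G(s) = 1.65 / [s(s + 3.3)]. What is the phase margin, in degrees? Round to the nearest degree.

81 deg

Gain crossover: |G(jω)| = 1 at ω ≈ 0.494 rad s⁻¹.
∠G(j0.494) = −90° − arctan(0.494/3.3) ≈ -98.52°
PM = 180° + (-98.52°) = 81.48°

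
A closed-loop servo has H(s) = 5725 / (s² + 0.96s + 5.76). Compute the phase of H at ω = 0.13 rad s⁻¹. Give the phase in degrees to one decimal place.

-1.2°

∠[(j0.13)² + 0.96(j0.13) + 5.76] = ∠[5.7431 + j0.1248] = 1.24°
∠H(j0.13) = −1.24° = -1.24°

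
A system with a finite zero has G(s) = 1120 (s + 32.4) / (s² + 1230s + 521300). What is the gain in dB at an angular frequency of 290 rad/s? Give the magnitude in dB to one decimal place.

|j290 + 32.4| = √(290² + 32.4²) = 291.8
|(j290)² + 1230(j290) + 521300| = |4.372e+05 + j3.567e+05| = 5.643e+05
|G(j290)| = 1120 × 291.8 / 5.643e+05 = 0.57921
20 log₁₀(0.57921) = -4.74 dB

-4.7 dB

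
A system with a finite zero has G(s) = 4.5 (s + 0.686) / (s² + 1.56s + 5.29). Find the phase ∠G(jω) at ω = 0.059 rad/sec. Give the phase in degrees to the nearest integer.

4°

∠(j0.059 + 0.686) = arctan(0.059/0.686) = 4.92°
∠[(j0.059)² + 1.56(j0.059) + 5.29] = ∠[5.2865 + j0.09204] = 1.00°
∠G(j0.059) = 4.92° − 1.00° = 3.92°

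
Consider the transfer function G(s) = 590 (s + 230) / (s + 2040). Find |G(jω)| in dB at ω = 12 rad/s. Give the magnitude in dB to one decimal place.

36.5 dB

|j12 + 230| = √(12² + 230²) = 230.3
|j12 + 2040| = √(12² + 2040²) = 2040
|G(j12)| = 590 × 230.3 / 2040 = 66.609
20 log₁₀(66.609) = 36.47 dB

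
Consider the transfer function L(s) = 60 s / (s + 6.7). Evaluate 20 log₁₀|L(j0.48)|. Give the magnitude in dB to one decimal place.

|j0.48| = 0.48
|j0.48 + 6.7| = √(0.48² + 6.7²) = 6.717
|L(j0.48)| = 60 × 0.48 / 6.717 = 4.2875
20 log₁₀(4.2875) = 12.64 dB

12.6 dB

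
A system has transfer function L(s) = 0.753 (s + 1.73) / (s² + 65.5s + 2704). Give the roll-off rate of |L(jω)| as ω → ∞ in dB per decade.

With 1 zero and 2 poles, the high-frequency asymptotic slope is 20 × (1 − 2) = -20 dB/decade.

-20 dB/decade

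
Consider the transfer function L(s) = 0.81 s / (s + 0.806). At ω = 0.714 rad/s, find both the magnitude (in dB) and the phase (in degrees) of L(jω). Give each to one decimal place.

|j0.714| = 0.714
|j0.714 + 0.806| = √(0.714² + 0.806²) = 1.077
|L(j0.714)| = 0.81 × 0.714 / 1.077 = 0.53711
20 log₁₀(0.53711) = -5.40 dB
∠(j0.714) = 90.00°
∠(j0.714 + 0.806) = arctan(0.714/0.806) = 41.54°
∠L(j0.714) = 90.00° − 41.54° = 48.46°

|L| = -5.4 dB, ∠L = 48.5 deg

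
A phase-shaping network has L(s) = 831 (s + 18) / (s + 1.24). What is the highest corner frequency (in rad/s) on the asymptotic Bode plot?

Break frequencies occur at each pole and zero magnitude: 1.24 rad/s, 18 rad/s.
The highest is 18 rad/s.

18 rad/s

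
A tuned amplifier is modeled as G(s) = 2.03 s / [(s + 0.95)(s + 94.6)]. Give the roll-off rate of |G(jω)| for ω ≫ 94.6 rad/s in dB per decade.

With 1 zero and 2 poles, the high-frequency asymptotic slope is 20 × (1 − 2) = -20 dB/decade.

-20 dB/decade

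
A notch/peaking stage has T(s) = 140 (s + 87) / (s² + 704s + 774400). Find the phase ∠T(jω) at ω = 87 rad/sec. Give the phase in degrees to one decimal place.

∠(j87 + 87) = arctan(87/87) = 45.00°
∠[(j87)² + 704(j87) + 774400] = ∠[7.6683e+05 + j61248] = 4.57°
∠T(j87) = 45.00° − 4.57° = 40.43°

40.4°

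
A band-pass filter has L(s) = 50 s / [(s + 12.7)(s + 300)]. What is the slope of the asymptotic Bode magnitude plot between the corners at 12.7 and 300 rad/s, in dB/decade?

0 dB/decade

In this band the factors already past their corner are: 1 differentiator zero, pole at 12.7; net slope = 0 dB/decade.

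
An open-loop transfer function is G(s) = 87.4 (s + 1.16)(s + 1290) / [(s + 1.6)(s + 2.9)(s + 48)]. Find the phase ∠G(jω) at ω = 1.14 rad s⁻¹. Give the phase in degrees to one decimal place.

-13.7°

∠(j1.14 + 1.16) = arctan(1.14/1.16) = 44.50°
∠(j1.14 + 1290) = arctan(1.14/1290) = 0.05°
∠(j1.14 + 1.6) = arctan(1.14/1.6) = 35.47°
∠(j1.14 + 2.9) = arctan(1.14/2.9) = 21.46°
∠(j1.14 + 48) = arctan(1.14/48) = 1.36°
∠G(j1.14) = 44.50° + 0.05° − (35.47° + 21.46° + 1.36°) = -13.74°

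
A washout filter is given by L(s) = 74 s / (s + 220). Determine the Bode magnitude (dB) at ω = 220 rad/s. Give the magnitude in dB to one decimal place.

|j220| = 220
|j220 + 220| = √(220² + 220²) = 311.1
|L(j220)| = 74 × 220 / 311.1 = 52.326
20 log₁₀(52.326) = 34.37 dB

34.4 dB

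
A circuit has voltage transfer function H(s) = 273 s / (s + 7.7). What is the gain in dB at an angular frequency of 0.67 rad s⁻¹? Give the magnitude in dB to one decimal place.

|j0.67| = 0.67
|j0.67 + 7.7| = √(0.67² + 7.7²) = 7.729
|H(j0.67)| = 273 × 0.67 / 7.729 = 23.665
20 log₁₀(23.665) = 27.48 dB

27.5 dB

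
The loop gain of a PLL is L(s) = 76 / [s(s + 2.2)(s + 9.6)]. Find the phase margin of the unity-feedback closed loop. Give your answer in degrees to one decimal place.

Gain crossover: |L(jω)| = 1 at ω ≈ 2.37 rad s⁻¹.
∠L(j2.37) = −90° − arctan(2.37/2.2) − arctan(2.37/9.6) ≈ -151.07°
PM = 180° + (-151.07°) = 28.93°

28.9°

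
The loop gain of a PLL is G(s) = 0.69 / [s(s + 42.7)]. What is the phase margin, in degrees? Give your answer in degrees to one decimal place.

Gain crossover: |G(jω)| = 1 at ω ≈ 0.0162 rad/s.
∠G(j0.0162) = −90° − arctan(0.0162/42.7) ≈ -90.02°
PM = 180° + (-90.02°) = 89.98°

90.0°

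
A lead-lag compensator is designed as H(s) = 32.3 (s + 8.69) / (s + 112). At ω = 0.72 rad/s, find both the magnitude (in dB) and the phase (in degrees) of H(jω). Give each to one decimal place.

|j0.72 + 8.69| = √(0.72² + 8.69²) = 8.72
|j0.72 + 112| = √(0.72² + 112²) = 112
|H(j0.72)| = 32.3 × 8.72 / 112 = 2.5147
20 log₁₀(2.5147) = 8.01 dB
∠(j0.72 + 8.69) = arctan(0.72/8.69) = 4.74°
∠(j0.72 + 112) = arctan(0.72/112) = 0.37°
∠H(j0.72) = 4.74° − 0.37° = 4.37°

|H| = 8.0 dB, ∠H = 4.4°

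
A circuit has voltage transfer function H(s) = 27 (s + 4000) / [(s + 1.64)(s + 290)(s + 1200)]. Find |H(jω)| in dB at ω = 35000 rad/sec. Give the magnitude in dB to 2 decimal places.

|j35000 + 4000| = √(35000² + 4000²) = 3.523e+04
|j35000 + 1.64| = √(35000² + 1.64²) = 3.5e+04
|j35000 + 290| = √(35000² + 290²) = 3.5e+04
|j35000 + 1200| = √(35000² + 1200²) = 3.502e+04
|H(j35000)| = 27 × 3.523e+04 / (3.5e+04 × 3.5e+04 × 3.502e+04) = 2.2171e-08
20 log₁₀(2.2171e-08) = -153.084 dB

-153.08 dB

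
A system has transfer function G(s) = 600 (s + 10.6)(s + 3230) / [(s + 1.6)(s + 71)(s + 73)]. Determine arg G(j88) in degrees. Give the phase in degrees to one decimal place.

∠(j88 + 10.6) = arctan(88/10.6) = 83.13°
∠(j88 + 3230) = arctan(88/3230) = 1.56°
∠(j88 + 1.6) = arctan(88/1.6) = 88.96°
∠(j88 + 71) = arctan(88/71) = 51.10°
∠(j88 + 73) = arctan(88/73) = 50.32°
∠G(j88) = 83.13° + 1.56° − (88.96° + 51.10° + 50.32°) = -105.69°

-105.7 deg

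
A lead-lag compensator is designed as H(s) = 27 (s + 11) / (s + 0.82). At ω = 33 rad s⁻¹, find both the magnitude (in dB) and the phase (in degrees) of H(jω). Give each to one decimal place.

|j33 + 11| = √(33² + 11²) = 34.79
|j33 + 0.82| = √(33² + 0.82²) = 33.01
|H(j33)| = 27 × 34.79 / 33.01 = 28.452
20 log₁₀(28.452) = 29.08 dB
∠(j33 + 11) = arctan(33/11) = 71.57°
∠(j33 + 0.82) = arctan(33/0.82) = 88.58°
∠H(j33) = 71.57° − 88.58° = -17.01°

|H| = 29.1 dB, ∠H = -17.0°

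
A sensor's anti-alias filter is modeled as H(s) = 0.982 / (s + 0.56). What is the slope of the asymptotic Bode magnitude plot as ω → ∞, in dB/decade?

-20 dB/decade

With 0 zeros and 1 pole, the high-frequency asymptotic slope is 20 × (0 − 1) = -20 dB/decade.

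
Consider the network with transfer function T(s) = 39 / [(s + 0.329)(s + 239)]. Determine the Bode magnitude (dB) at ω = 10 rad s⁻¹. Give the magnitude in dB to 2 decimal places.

-35.76 dB

|j10 + 0.329| = √(10² + 0.329²) = 10.01
|j10 + 239| = √(10² + 239²) = 239.2
|T(j10)| = 39 / (10.01 × 239.2) = 0.016295
20 log₁₀(0.016295) = -35.759 dB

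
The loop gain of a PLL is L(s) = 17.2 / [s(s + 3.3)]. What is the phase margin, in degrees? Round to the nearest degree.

Gain crossover: |L(jω)| = 1 at ω ≈ 3.55 rad/s.
∠L(j3.55) = −90° − arctan(3.55/3.3) ≈ -137.08°
PM = 180° + (-137.08°) = 42.92°

43°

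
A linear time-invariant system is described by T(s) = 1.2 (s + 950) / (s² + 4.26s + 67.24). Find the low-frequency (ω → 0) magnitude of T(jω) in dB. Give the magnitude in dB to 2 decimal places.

T(0) = 1.2 × 950 / 67.24 = 16.954
20 log₁₀(16.954) = 24.586 dB

24.59 dB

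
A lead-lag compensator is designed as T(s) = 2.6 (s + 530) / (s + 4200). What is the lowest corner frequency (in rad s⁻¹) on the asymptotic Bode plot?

530 rad s⁻¹

Break frequencies occur at each pole and zero magnitude: 530 rad s⁻¹, 4200 rad s⁻¹.
The lowest is 530 rad s⁻¹.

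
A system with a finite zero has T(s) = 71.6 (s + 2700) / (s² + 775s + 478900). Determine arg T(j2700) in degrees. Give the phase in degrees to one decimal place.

∠(j2700 + 2700) = arctan(2700/2700) = 45.00°
∠[(j2700)² + 775(j2700) + 478900] = ∠[-6.8111e+06 + j2.0925e+06] = 162.92°
∠T(j2700) = 45.00° − 162.92° = -117.92°

-117.9°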